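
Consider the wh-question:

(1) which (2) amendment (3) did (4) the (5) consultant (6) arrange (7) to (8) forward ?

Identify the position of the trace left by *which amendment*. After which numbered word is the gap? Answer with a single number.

8

Underlying clause: The consultant did arrange to forward which amendment.
The filler 'which amendment' is interpreted as the direct object of 'forward'. It moves to the left edge, and the trace sits right after 'forward':
Which amendment did the consultant arrange to forward ___?
'forward' is word 8.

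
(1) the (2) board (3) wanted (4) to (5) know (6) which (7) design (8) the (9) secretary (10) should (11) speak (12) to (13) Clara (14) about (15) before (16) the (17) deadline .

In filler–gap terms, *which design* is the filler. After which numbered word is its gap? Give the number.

14

Underlying clause: The secretary should speak to Clara about which design before the deadline.
'which design' functions as the object of the preposition 'about'. Fronting leaves a gap immediately after 'about':
The board wanted to know which design the secretary should speak to Clara about ___ before the deadline.
'about' is word 14.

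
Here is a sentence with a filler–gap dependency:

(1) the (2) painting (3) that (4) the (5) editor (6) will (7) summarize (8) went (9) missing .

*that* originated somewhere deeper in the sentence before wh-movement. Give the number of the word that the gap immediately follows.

'that' is the direct object of 'summarize'. Wh-movement fronts it, leaving a gap right after 'summarize':
The painting that the editor will summarize ___ went missing.
'summarize' is word 7.

7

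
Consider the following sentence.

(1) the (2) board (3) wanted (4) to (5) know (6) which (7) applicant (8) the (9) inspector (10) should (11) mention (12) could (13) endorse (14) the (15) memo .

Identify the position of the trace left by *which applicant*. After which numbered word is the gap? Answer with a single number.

In situ: The inspector should mention which applicant could endorse the memo.
The filler 'which applicant' is interpreted as the subject of the clause embedded under 'mention'. Wh-movement fronts it, leaving a gap right after 'mention':
The board wanted to know which applicant the inspector should mention ___ could endorse the memo.
'mention' is word 11.

11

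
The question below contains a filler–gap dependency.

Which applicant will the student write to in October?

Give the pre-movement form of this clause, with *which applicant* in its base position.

The student will write to which applicant in October.

'which applicant' functions as the object of the preposition 'to'. Wh-movement fronts it, leaving a gap right after 'to':
Which applicant will the student write to ___ in October?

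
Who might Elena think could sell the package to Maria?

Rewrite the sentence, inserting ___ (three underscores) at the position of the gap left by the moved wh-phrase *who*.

In situ: Elena might think who could sell the package to Maria.
'who' is the subject of the clause embedded under 'think'. The gap is right after 'think'.

Who might Elena think ___ could sell the package to Maria?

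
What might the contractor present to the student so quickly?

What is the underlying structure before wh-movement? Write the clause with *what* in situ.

'what' functions as the direct object of 'present'. It moves to the left edge, and the trace sits right after 'present':
What might the contractor present ___ to the student so quickly?

The contractor might present what to the student so quickly.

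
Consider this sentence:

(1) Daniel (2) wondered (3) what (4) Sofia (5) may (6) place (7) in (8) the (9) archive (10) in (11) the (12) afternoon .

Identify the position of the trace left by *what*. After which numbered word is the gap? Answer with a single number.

6

In situ: Sofia may place what in the archive in the afternoon.
'what' is the direct object of 'place'. It moves to the left edge, and the trace sits right after 'place':
Daniel wondered what Sofia may place ___ in the archive in the afternoon.
'place' is word 6.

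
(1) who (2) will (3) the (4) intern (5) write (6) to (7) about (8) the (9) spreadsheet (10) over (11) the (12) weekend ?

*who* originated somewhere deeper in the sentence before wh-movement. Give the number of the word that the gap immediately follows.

6

Before movement: The intern will write to who about the spreadsheet over the weekend.
'who' is the object of the preposition 'to'. It moves to the left edge, and the trace sits right after 'to':
Who will the intern write to ___ about the spreadsheet over the weekend?
'to' is word 6.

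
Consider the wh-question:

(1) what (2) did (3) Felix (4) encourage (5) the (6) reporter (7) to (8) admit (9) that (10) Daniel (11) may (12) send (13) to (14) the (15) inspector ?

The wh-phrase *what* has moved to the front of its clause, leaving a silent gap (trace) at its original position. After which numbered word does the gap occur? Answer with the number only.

Pre-movement form: Felix did encourage the reporter to admit that Daniel may send what to the inspector.
'what' functions as the direct object of 'send'. Wh-movement fronts it, leaving a gap right after 'send':
What did Felix encourage the reporter to admit that Daniel may send ___ to the inspector?
'send' is word 12.

12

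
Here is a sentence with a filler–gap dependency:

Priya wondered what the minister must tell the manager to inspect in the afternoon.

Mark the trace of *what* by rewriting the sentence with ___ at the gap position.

In situ: The minister must tell the manager to inspect what in the afternoon.
'what' is the direct object of 'inspect'. The gap is right after 'inspect'.

Priya wondered what the minister must tell the manager to inspect ___ in the afternoon.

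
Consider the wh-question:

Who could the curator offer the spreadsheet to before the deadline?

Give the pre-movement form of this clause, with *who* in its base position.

The filler 'who' is interpreted as the object of the preposition 'to' (recipient of 'offer'). Fronting leaves a gap immediately after 'to':
Who could the curator offer the spreadsheet to ___ before the deadline?

The curator could offer the spreadsheet to who before the deadline.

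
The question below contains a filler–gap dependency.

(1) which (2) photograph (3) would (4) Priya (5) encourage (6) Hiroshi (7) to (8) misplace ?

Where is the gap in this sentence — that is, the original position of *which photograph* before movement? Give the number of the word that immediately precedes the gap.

8

Pre-movement form: Priya would encourage Hiroshi to misplace which photograph.
The filler 'which photograph' is interpreted as the direct object of 'misplace'. Fronting leaves a gap immediately after 'misplace':
Which photograph would Priya encourage Hiroshi to misplace ___?
'misplace' is word 8.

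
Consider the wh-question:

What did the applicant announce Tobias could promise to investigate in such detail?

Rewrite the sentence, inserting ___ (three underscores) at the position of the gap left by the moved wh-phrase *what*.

In situ: The applicant did announce Tobias could promise to investigate what in such detail.
The filler 'what' is interpreted as the direct object of 'investigate'. The gap is right after 'investigate'.

What did the applicant announce Tobias could promise to investigate ___ in such detail?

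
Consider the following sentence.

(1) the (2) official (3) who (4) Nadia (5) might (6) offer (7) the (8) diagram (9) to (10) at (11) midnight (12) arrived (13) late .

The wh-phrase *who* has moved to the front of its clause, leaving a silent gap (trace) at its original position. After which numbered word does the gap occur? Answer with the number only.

'who' functions as the object of the preposition 'to' (recipient of 'offer'). It moves to the left edge, and the trace sits right after 'to':
The official who Nadia might offer the diagram to ___ at midnight arrived late.
'to' is word 9.

9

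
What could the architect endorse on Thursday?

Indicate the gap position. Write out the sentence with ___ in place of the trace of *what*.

Before movement: The architect could endorse what on Thursday.
'what' functions as the direct object of 'endorse'. The gap is right after 'endorse'.

What could the architect endorse ___ on Thursday?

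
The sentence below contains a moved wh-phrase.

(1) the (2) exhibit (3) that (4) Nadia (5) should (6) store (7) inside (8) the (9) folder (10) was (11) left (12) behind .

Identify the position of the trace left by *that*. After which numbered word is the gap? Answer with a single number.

'that' is the direct object of 'store'. Wh-movement fronts it, leaving a gap right after 'store':
The exhibit that Nadia should store ___ inside the folder was left behind.
'store' is word 6.

6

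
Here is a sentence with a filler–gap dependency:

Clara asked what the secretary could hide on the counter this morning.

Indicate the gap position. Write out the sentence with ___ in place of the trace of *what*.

Clara asked what the secretary could hide ___ on the counter this morning.

In situ: The secretary could hide what on the counter this morning.
'what' functions as the direct object of 'hide'. The gap is right after 'hide'.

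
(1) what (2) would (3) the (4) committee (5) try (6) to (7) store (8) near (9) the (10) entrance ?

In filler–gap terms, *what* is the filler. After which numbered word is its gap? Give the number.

7

Pre-movement form: The committee would try to store what near the entrance.
'what' functions as the direct object of 'store'. Fronting leaves a gap immediately after 'store':
What would the committee try to store ___ near the entrance?
'store' is word 7.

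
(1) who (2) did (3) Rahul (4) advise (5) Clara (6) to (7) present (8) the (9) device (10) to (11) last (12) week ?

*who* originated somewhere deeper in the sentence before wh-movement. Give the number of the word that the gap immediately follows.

10

Before movement: Rahul did advise Clara to present the device to who last week.
'who' functions as the object of the preposition 'to' (recipient of 'present'). Fronting leaves a gap immediately after 'to':
Who did Rahul advise Clara to present the device to ___ last week?
'to' is word 10.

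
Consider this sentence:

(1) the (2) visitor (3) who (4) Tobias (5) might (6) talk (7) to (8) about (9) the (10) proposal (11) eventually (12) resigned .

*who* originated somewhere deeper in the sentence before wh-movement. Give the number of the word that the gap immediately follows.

7

'who' functions as the object of the preposition 'to'. Wh-movement fronts it, leaving a gap right after 'to':
The visitor who Tobias might talk to ___ about the proposal eventually resigned.
'to' is word 7.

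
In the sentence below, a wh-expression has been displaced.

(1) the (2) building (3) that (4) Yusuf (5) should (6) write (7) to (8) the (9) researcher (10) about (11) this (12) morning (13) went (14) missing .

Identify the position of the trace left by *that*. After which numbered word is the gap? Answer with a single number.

10

'that' is the object of the preposition 'about'. Wh-movement fronts it, leaving a gap right after 'about':
The building that Yusuf should write to the researcher about ___ this morning went missing.
'about' is word 10.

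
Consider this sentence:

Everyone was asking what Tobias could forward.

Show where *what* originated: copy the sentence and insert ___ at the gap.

Before movement: Tobias could forward what.
The filler 'what' is interpreted as the direct object of 'forward'. The gap is right after 'forward'.

Everyone was asking what Tobias could forward ___.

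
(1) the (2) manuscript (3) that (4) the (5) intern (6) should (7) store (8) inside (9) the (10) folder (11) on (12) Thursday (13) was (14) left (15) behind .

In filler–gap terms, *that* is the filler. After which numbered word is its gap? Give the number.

7

The filler 'that' is interpreted as the direct object of 'store'. It moves to the left edge, and the trace sits right after 'store':
The manuscript that the intern should store ___ inside the folder on Thursday was left behind.
'store' is word 7.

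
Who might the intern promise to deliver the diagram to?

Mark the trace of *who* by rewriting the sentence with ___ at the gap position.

Who might the intern promise to deliver the diagram to ___?

Before movement: The intern might promise to deliver the diagram to who.
'who' functions as the object of the preposition 'to' (recipient of 'deliver'). The gap is right after 'to'.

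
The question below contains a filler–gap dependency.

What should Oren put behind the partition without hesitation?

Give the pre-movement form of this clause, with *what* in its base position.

'what' functions as the direct object of 'put'. Fronting leaves a gap immediately after 'put':
What should Oren put ___ behind the partition without hesitation?

Oren should put what behind the partition without hesitation.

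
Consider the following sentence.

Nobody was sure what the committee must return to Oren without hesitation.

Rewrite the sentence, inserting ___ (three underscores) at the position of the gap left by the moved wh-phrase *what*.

Nobody was sure what the committee must return ___ to Oren without hesitation.

Before movement: The committee must return what to Oren without hesitation.
'what' is the direct object of 'return'. The gap is right after 'return'.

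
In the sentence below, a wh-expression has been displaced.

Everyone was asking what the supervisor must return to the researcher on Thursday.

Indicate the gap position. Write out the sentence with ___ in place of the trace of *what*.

Everyone was asking what the supervisor must return ___ to the researcher on Thursday.

In situ: The supervisor must return what to the researcher on Thursday.
'what' functions as the direct object of 'return'. The gap is right after 'return'.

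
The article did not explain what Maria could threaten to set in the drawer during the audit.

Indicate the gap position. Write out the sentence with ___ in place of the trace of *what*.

Pre-movement form: Maria could threaten to set what in the drawer during the audit.
The filler 'what' is interpreted as the direct object of 'set'. The gap is right after 'set'.

The article did not explain what Maria could threaten to set ___ in the drawer during the audit.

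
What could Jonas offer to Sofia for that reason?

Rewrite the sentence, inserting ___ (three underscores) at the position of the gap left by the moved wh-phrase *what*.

What could Jonas offer ___ to Sofia for that reason?

Before movement: Jonas could offer what to Sofia for that reason.
'what' is the direct object of 'offer'. The gap is right after 'offer'.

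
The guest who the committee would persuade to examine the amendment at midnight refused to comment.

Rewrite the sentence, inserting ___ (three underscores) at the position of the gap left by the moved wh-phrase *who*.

'who' functions as the direct object of 'persuade'. The gap is right after 'persuade'.

The guest who the committee would persuade ___ to examine the amendment at midnight refused to comment.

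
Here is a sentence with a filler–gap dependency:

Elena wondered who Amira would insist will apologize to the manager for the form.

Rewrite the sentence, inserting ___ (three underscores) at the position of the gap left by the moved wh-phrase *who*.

Pre-movement form: Amira would insist who will apologize to the manager for the form.
'who' is the subject of the clause embedded under 'insist'. The gap is right after 'insist'.

Elena wondered who Amira would insist ___ will apologize to the manager for the form.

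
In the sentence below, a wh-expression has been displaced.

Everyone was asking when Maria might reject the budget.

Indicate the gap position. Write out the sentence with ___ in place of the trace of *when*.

Everyone was asking when Maria might reject the budget ___.

In situ: Maria might reject the budget when.
'when' functions as the temporal adjunct. The gap is right after 'budget'.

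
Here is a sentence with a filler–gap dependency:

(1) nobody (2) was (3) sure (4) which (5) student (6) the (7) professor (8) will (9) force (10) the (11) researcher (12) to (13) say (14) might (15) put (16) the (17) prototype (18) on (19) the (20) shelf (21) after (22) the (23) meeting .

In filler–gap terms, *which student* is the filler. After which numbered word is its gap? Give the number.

Underlying clause: The professor will force the researcher to say which student might put the prototype on the shelf after the meeting.
'which student' is the subject of the clause embedded under 'say'. It moves to the left edge, and the trace sits right after 'say':
Nobody was sure which student the professor will force the researcher to say ___ might put the prototype on the shelf after the meeting.
'say' is word 13.

13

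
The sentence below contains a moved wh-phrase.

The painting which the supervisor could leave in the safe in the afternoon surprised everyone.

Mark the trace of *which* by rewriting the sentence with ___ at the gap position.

'which' is the direct object of 'leave'. The gap is right after 'leave'.

The painting which the supervisor could leave ___ in the safe in the afternoon surprised everyone.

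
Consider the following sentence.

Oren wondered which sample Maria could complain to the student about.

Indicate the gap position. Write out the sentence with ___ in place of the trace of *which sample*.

In situ: Maria could complain to the student about which sample.
'which sample' is the object of the preposition 'about'. The gap is right after 'about'.

Oren wondered which sample Maria could complain to the student about ___.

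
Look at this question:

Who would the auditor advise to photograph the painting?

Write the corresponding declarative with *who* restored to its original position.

'who' functions as the direct object of 'advise'. Wh-movement fronts it, leaving a gap right after 'advise':
Who would the auditor advise ___ to photograph the painting?

The auditor would advise who to photograph the painting.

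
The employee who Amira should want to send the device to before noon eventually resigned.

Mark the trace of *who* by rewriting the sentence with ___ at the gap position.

The filler 'who' is interpreted as the object of the preposition 'to' (recipient of 'send'). The gap is right after 'to'.

The employee who Amira should want to send the device to ___ before noon eventually resigned.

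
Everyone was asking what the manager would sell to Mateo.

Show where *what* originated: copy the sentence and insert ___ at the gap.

Everyone was asking what the manager would sell ___ to Mateo.

In situ: The manager would sell what to Mateo.
'what' functions as the direct object of 'sell'. The gap is right after 'sell'.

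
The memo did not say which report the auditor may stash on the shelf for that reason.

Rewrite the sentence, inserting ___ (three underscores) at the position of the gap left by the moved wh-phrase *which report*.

Underlying clause: The auditor may stash which report on the shelf for that reason.
The filler 'which report' is interpreted as the direct object of 'stash'. The gap is right after 'stash'.

The memo did not say which report the auditor may stash ___ on the shelf for that reason.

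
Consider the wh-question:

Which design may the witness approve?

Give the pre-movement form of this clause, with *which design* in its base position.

'which design' is the direct object of 'approve'. Wh-movement fronts it, leaving a gap right after 'approve':
Which design may the witness approve ___?

The witness may approve which design.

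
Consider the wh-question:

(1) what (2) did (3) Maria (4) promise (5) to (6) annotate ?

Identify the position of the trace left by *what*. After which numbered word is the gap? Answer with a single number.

6

Before movement: Maria did promise to annotate what.
'what' functions as the direct object of 'annotate'. Wh-movement fronts it, leaving a gap right after 'annotate':
What did Maria promise to annotate ___?
'annotate' is word 6.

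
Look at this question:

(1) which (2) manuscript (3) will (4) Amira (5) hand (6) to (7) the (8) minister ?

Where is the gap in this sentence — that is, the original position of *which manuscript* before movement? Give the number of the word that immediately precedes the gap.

Underlying clause: Amira will hand which manuscript to the minister.
The filler 'which manuscript' is interpreted as the direct object of 'hand'. Wh-movement fronts it, leaving a gap right after 'hand':
Which manuscript will Amira hand ___ to the minister?
'hand' is word 5.

5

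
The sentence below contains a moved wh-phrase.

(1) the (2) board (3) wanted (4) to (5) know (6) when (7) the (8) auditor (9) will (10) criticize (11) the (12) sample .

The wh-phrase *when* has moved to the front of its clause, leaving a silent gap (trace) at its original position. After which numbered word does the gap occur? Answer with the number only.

12

Before movement: The auditor will criticize the sample when.
'when' is the temporal adjunct. Fronting leaves a gap immediately after 'sample':
The board wanted to know when the auditor will criticize the sample ___.
'sample' is word 12.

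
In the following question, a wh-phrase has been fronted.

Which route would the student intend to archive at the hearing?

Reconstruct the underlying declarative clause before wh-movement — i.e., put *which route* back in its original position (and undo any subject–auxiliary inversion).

The student would intend to archive which route at the hearing.

'which route' functions as the direct object of 'archive'. Fronting leaves a gap immediately after 'archive':
Which route would the student intend to archive ___ at the hearing?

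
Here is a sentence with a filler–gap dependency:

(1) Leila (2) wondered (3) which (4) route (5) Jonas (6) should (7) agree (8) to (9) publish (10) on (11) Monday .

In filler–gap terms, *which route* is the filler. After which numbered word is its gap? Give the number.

In situ: Jonas should agree to publish which route on Monday.
The filler 'which route' is interpreted as the direct object of 'publish'. It moves to the left edge, and the trace sits right after 'publish':
Leila wondered which route Jonas should agree to publish ___ on Monday.
'publish' is word 9.

9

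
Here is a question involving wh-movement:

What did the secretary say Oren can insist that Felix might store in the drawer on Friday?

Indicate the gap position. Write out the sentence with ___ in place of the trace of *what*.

In situ: The secretary did say Oren can insist that Felix might store what in the drawer on Friday.
'what' functions as the direct object of 'store'. The gap is right after 'store'.

What did the secretary say Oren can insist that Felix might store ___ in the drawer on Friday?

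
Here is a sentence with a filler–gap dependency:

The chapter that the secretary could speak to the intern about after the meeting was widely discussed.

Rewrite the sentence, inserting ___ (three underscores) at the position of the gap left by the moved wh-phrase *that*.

The chapter that the secretary could speak to the intern about ___ after the meeting was widely discussed.

'that' functions as the object of the preposition 'about'. The gap is right after 'about'.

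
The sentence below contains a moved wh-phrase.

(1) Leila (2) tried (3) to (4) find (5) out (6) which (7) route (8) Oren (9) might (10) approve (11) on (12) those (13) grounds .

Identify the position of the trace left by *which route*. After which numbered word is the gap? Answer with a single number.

Underlying clause: Oren might approve which route on those grounds.
'which route' functions as the direct object of 'approve'. Wh-movement fronts it, leaving a gap right after 'approve':
Leila tried to find out which route Oren might approve ___ on those grounds.
'approve' is word 10.

10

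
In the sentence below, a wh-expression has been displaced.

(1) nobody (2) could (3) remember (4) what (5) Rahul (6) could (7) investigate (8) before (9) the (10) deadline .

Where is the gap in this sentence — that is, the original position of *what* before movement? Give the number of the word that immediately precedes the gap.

7

Pre-movement form: Rahul could investigate what before the deadline.
'what' functions as the direct object of 'investigate'. Wh-movement fronts it, leaving a gap right after 'investigate':
Nobody could remember what Rahul could investigate ___ before the deadline.
'investigate' is word 7.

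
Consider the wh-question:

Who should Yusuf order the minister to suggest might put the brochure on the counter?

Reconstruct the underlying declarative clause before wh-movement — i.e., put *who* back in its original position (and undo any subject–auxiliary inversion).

'who' is the subject of the clause embedded under 'suggest'. It moves to the left edge, and the trace sits right after 'suggest':
Who should Yusuf order the minister to suggest ___ might put the brochure on the counter?

Yusuf should order the minister to suggest who might put the brochure on the counter.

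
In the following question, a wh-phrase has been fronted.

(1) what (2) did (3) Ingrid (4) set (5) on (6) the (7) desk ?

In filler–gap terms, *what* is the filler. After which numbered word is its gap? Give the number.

Pre-movement form: Ingrid did set what on the desk.
The filler 'what' is interpreted as the direct object of 'set'. It moves to the left edge, and the trace sits right after 'set':
What did Ingrid set ___ on the desk?
'set' is word 4.

4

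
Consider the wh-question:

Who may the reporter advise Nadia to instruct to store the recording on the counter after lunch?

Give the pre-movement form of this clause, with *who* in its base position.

The reporter may advise Nadia to instruct who to store the recording on the counter after lunch.

'who' functions as the direct object of 'instruct'. Fronting leaves a gap immediately after 'instruct':
Who may the reporter advise Nadia to instruct ___ to store the recording on the counter after lunch?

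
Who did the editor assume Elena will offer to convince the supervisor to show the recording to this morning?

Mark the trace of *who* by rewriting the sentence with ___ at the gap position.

Before movement: The editor did assume Elena will offer to convince the supervisor to show the recording to who this morning.
The filler 'who' is interpreted as the object of the preposition 'to' (recipient of 'show'). The gap is right after 'to'.

Who did the editor assume Elena will offer to convince the supervisor to show the recording to ___ this morning?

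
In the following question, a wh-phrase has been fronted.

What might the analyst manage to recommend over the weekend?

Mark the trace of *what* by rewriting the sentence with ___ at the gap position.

What might the analyst manage to recommend ___ over the weekend?

Before movement: The analyst might manage to recommend what over the weekend.
'what' is the direct object of 'recommend'. The gap is right after 'recommend'.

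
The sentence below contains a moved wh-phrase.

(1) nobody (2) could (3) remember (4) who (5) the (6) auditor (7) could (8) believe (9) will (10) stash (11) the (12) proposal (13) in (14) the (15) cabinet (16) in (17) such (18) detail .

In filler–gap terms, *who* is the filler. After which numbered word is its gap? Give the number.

Pre-movement form: The auditor could believe who will stash the proposal in the cabinet in such detail.
The filler 'who' is interpreted as the subject of the clause embedded under 'believe'. It moves to the left edge, and the trace sits right after 'believe':
Nobody could remember who the auditor could believe ___ will stash the proposal in the cabinet in such detail.
'believe' is word 8.

8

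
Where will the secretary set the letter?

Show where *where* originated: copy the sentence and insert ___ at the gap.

Before movement: The secretary will set the letter where.
'where' functions as the locative complement of 'set'. The gap is right after 'letter'.

Where will the secretary set the letter ___?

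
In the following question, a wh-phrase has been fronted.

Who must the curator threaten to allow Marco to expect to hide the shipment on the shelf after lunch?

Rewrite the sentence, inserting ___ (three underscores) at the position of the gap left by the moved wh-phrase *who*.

Who must the curator threaten to allow Marco to expect ___ to hide the shipment on the shelf after lunch?

In situ: The curator must threaten to allow Marco to expect who to hide the shipment on the shelf after lunch.
'who' functions as the direct object of 'expect'. The gap is right after 'expect'.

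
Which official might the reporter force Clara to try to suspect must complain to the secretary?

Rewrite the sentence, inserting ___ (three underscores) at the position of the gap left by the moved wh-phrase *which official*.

Pre-movement form: The reporter might force Clara to try to suspect which official must complain to the secretary.
'which official' functions as the subject of the clause embedded under 'suspect'. The gap is right after 'suspect'.

Which official might the reporter force Clara to try to suspect ___ must complain to the secretary?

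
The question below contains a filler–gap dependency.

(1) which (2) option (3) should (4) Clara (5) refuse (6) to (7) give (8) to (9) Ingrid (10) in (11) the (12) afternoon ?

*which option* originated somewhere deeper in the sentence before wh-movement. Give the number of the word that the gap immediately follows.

Pre-movement form: Clara should refuse to give which option to Ingrid in the afternoon.
'which option' functions as the direct object of 'give'. Fronting leaves a gap immediately after 'give':
Which option should Clara refuse to give ___ to Ingrid in the afternoon?
'give' is word 7.

7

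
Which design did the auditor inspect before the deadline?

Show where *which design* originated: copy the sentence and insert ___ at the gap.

Which design did the auditor inspect ___ before the deadline?

Pre-movement form: The auditor did inspect which design before the deadline.
'which design' is the direct object of 'inspect'. The gap is right after 'inspect'.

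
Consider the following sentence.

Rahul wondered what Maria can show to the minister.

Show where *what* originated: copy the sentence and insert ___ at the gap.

Rahul wondered what Maria can show ___ to the minister.

Pre-movement form: Maria can show what to the minister.
'what' is the direct object of 'show'. The gap is right after 'show'.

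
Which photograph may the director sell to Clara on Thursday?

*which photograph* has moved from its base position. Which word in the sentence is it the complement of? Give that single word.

Underlying clause: The director may sell which photograph to Clara on Thursday.
'which photograph' functions as the direct object of 'sell'. Wh-movement fronts it, leaving a gap right after 'sell':
Which photograph may the director sell ___ to Clara on Thursday?

sell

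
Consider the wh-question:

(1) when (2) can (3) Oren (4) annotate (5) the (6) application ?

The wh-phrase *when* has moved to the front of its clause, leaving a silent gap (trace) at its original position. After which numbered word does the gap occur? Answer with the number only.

Pre-movement form: Oren can annotate the application when.
'when' is the temporal adjunct. Wh-movement fronts it, leaving a gap right after 'application':
When can Oren annotate the application ___?
'application' is word 6.

6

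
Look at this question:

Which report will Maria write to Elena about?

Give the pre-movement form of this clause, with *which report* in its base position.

Maria will write to Elena about which report.

'which report' functions as the object of the preposition 'about'. Wh-movement fronts it, leaving a gap right after 'about':
Which report will Maria write to Elena about ___?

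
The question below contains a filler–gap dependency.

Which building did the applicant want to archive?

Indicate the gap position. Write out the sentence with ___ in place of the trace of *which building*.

Which building did the applicant want to archive ___?

Underlying clause: The applicant did want to archive which building.
'which building' functions as the direct object of 'archive'. The gap is right after 'archive'.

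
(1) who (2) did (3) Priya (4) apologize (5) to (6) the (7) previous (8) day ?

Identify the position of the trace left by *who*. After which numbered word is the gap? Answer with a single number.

Pre-movement form: Priya did apologize to who the previous day.
'who' functions as the object of the preposition 'to'. It moves to the left edge, and the trace sits right after 'to':
Who did Priya apologize to ___ the previous day?
'to' is word 5.

5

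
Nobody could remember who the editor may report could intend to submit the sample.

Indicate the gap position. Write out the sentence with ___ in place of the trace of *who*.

Underlying clause: The editor may report who could intend to submit the sample.
'who' is the subject of the clause embedded under 'report'. The gap is right after 'report'.

Nobody could remember who the editor may report ___ could intend to submit the sample.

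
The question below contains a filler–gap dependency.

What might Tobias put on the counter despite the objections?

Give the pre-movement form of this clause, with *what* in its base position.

Tobias might put what on the counter despite the objections.

'what' is the direct object of 'put'. Fronting leaves a gap immediately after 'put':
What might Tobias put ___ on the counter despite the objections?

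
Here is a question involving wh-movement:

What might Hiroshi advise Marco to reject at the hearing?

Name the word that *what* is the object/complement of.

reject

Pre-movement form: Hiroshi might advise Marco to reject what at the hearing.
'what' functions as the direct object of 'reject'. It moves to the left edge, and the trace sits right after 'reject':
What might Hiroshi advise Marco to reject ___ at the hearing?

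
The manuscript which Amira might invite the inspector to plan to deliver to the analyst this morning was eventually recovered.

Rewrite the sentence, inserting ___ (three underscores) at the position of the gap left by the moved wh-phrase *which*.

'which' functions as the direct object of 'deliver'. The gap is right after 'deliver'.

The manuscript which Amira might invite the inspector to plan to deliver ___ to the analyst this morning was eventually recovered.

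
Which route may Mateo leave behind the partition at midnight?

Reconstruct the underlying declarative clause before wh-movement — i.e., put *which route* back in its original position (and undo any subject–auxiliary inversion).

Mateo may leave which route behind the partition at midnight.

The filler 'which route' is interpreted as the direct object of 'leave'. Wh-movement fronts it, leaving a gap right after 'leave':
Which route may Mateo leave ___ behind the partition at midnight?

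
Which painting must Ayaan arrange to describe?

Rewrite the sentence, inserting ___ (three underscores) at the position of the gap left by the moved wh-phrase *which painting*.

Pre-movement form: Ayaan must arrange to describe which painting.
The filler 'which painting' is interpreted as the direct object of 'describe'. The gap is right after 'describe'.

Which painting must Ayaan arrange to describe ___?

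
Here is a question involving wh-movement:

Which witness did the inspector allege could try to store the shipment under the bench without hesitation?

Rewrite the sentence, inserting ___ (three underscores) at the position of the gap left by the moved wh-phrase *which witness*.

Underlying clause: The inspector did allege which witness could try to store the shipment under the bench without hesitation.
The filler 'which witness' is interpreted as the subject of the clause embedded under 'allege'. The gap is right after 'allege'.

Which witness did the inspector allege ___ could try to store the shipment under the bench without hesitation?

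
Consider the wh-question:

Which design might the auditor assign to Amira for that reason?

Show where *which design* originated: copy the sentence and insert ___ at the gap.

In situ: The auditor might assign which design to Amira for that reason.
'which design' functions as the direct object of 'assign'. The gap is right after 'assign'.

Which design might the auditor assign ___ to Amira for that reason?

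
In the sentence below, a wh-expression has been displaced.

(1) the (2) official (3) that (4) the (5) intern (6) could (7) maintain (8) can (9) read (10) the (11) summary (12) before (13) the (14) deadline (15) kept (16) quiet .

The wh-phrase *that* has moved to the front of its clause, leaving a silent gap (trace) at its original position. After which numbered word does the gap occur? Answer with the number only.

7

'that' is the subject of the clause embedded under 'maintain'. Wh-movement fronts it, leaving a gap right after 'maintain':
The official that the intern could maintain ___ can read the summary before the deadline kept quiet.
'maintain' is word 7.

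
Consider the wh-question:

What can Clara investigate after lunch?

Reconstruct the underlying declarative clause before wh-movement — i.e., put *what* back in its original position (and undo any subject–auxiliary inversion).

'what' is the direct object of 'investigate'. Wh-movement fronts it, leaving a gap right after 'investigate':
What can Clara investigate ___ after lunch?

Clara can investigate what after lunch.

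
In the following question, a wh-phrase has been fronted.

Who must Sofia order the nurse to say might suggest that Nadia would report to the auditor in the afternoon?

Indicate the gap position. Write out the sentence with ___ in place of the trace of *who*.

Before movement: Sofia must order the nurse to say who might suggest that Nadia would report to the auditor in the afternoon.
'who' is the subject of the clause embedded under 'say'. The gap is right after 'say'.

Who must Sofia order the nurse to say ___ might suggest that Nadia would report to the auditor in the afternoon?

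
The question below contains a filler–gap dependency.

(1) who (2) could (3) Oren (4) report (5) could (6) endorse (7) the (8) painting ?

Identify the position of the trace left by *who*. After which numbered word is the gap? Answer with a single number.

4

In situ: Oren could report who could endorse the painting.
'who' is the subject of the clause embedded under 'report'. Wh-movement fronts it, leaving a gap right after 'report':
Who could Oren report ___ could endorse the painting?
'report' is word 4.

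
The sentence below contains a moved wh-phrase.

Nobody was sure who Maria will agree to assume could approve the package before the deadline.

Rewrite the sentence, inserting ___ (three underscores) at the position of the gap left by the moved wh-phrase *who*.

Nobody was sure who Maria will agree to assume ___ could approve the package before the deadline.

Underlying clause: Maria will agree to assume who could approve the package before the deadline.
The filler 'who' is interpreted as the subject of the clause embedded under 'assume'. The gap is right after 'assume'.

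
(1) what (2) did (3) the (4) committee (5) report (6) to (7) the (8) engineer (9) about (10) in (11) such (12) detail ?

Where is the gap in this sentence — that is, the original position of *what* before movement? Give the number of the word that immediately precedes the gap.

In situ: The committee did report to the engineer about what in such detail.
'what' is the object of the preposition 'about'. It moves to the left edge, and the trace sits right after 'about':
What did the committee report to the engineer about ___ in such detail?
'about' is word 9.

9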